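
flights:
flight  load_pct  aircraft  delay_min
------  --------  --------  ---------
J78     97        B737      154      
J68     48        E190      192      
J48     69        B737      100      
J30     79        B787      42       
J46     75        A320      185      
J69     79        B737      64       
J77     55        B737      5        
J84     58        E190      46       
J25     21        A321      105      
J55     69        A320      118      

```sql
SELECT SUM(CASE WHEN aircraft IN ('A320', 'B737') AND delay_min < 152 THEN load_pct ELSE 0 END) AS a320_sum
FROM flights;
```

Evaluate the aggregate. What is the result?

flight=J78: ✗
flight=J68: ✗
flight=J48: ✓ → 69
flight=J30: ✗
flight=J46: ✗
flight=J69: ✓ → 79
flight=J77: ✓ → 55
flight=J84: ✗
flight=J25: ✗
flight=J55: ✓ → 69
a320_sum = 69 + 79 + 55 + 69 = 272

272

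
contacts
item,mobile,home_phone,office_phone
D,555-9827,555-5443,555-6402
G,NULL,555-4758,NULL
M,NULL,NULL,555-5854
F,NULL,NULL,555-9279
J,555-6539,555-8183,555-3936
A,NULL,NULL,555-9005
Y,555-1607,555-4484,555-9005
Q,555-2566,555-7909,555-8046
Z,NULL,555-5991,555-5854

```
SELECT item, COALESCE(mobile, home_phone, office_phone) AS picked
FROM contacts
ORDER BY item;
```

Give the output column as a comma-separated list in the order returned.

item=A: mobile=NULL, home_phone=NULL, office_phone=555-9005 → 555-9005
item=D: mobile=555-9827 → 555-9827
item=F: mobile=NULL, home_phone=NULL, office_phone=555-9279 → 555-9279
item=G: mobile=NULL, home_phone=555-4758 → 555-4758
item=J: mobile=555-6539 → 555-6539
item=M: mobile=NULL, home_phone=NULL, office_phone=555-5854 → 555-5854
item=Q: mobile=555-2566 → 555-2566
item=Y: mobile=555-1607 → 555-1607
item=Z: mobile=NULL, home_phone=555-5991 → 555-5991

555-9005, 555-9827, 555-9279, 555-4758, 555-6539, 555-5854, 555-2566, 555-1607, 555-5991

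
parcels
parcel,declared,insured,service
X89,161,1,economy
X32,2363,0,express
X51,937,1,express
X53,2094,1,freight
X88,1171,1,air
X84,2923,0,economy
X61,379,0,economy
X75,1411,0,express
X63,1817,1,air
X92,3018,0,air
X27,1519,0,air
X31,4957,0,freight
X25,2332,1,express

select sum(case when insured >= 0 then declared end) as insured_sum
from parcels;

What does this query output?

parcel=X89: ✓ → 161
parcel=X32: ✓ → 2363
parcel=X51: ✓ → 937
parcel=X53: ✓ → 2094
parcel=X88: ✓ → 1171
parcel=X84: ✓ → 2923
parcel=X61: ✓ → 379
parcel=X75: ✓ → 1411
parcel=X63: ✓ → 1817
parcel=X92: ✓ → 3018
parcel=X27: ✓ → 1519
parcel=X31: ✓ → 4957
parcel=X25: ✓ → 2332
insured_sum = 161 + 2363 + 937 + 2094 + 1171 + 2923 + 379 + 1411 + 1817 + 3018 + 1519 + 4957 + 2332 = 25082

25082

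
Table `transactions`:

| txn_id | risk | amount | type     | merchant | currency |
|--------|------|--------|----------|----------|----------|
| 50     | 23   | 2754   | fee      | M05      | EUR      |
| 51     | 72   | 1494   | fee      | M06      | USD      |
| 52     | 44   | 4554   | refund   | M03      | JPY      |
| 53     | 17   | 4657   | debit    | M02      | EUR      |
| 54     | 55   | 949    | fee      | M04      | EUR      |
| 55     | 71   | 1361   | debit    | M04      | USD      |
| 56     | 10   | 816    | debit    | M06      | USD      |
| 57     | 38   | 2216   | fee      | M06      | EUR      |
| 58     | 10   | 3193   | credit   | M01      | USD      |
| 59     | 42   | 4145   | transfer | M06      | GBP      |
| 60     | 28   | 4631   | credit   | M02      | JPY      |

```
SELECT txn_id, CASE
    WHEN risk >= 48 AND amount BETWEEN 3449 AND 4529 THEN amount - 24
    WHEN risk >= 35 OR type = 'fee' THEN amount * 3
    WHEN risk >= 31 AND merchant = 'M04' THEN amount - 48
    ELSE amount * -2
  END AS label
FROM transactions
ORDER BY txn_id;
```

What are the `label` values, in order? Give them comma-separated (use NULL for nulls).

8262, 4482, 13662, -9314, 2847, 4083, -1632, 6648, -6386, 12435, -9262

txn_id=50: risk >= 35 OR type = 'fee' → 8262
txn_id=51: risk >= 35 OR type = 'fee' → 4482
txn_id=52: risk >= 35 OR type = 'fee' → 13662
txn_id=53: ELSE → -9314
txn_id=54: risk >= 35 OR type = 'fee' → 2847
txn_id=55: risk >= 35 OR type = 'fee' → 4083
txn_id=56: ELSE → -1632
txn_id=57: risk >= 35 OR type = 'fee' → 6648
txn_id=58: ELSE → -6386
txn_id=59: risk >= 35 OR type = 'fee' → 12435
txn_id=60: ELSE → -9262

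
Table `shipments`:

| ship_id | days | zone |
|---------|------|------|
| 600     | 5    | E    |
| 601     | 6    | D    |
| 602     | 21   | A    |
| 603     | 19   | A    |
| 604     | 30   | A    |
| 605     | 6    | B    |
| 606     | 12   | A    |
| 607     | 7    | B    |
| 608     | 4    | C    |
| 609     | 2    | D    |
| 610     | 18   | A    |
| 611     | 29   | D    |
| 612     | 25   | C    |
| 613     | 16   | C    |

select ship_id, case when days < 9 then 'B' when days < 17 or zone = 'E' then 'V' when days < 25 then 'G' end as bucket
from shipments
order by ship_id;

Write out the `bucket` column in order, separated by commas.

ship_id=600: days < 9 → B
ship_id=601: days < 9 → B
ship_id=602: days < 25 → G
ship_id=603: days < 25 → G
ship_id=604: (no match → NULL) → NULL
ship_id=605: days < 9 → B
ship_id=606: days < 17 or zone = 'E' → V
ship_id=607: days < 9 → B
ship_id=608: days < 9 → B
ship_id=609: days < 9 → B
ship_id=610: days < 25 → G
ship_id=611: (no match → NULL) → NULL
ship_id=612: (no match → NULL) → NULL
ship_id=613: days < 17 or zone = 'E' → V

B, B, G, G, NULL, B, V, B, B, B, G, NULL, NULL, V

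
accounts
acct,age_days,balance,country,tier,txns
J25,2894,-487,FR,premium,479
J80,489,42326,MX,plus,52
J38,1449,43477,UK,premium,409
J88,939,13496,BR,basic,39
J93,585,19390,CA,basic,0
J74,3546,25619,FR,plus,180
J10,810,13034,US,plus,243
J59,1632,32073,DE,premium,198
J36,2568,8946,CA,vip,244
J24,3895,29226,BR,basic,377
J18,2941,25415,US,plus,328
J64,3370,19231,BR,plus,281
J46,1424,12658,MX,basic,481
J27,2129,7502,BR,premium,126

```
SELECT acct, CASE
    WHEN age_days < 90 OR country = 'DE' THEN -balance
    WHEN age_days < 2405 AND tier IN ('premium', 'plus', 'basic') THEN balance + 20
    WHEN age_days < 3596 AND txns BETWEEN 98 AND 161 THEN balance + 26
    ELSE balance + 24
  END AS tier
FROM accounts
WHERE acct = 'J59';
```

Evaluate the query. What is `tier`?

-32073

acct = J59: age_days=1632, balance=32073, country=DE, tier=premium, txns=198.
age_days < 90 OR country = 'DE' → true → -32073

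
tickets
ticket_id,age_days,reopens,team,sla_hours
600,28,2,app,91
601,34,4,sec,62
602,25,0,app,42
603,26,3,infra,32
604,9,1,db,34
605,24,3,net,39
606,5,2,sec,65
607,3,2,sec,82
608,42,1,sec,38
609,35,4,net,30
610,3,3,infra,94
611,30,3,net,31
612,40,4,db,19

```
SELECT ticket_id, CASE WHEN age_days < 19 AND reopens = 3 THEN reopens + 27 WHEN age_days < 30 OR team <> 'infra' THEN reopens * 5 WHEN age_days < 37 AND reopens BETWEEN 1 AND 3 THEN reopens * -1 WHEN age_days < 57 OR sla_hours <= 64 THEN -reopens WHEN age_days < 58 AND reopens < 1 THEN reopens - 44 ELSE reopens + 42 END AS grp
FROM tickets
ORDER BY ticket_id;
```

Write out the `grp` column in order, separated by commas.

ticket_id=600: age_days < 30 OR team <> 'infra' → 10
ticket_id=601: age_days < 30 OR team <> 'infra' → 20
ticket_id=602: age_days < 30 OR team <> 'infra' → 0
ticket_id=603: age_days < 30 OR team <> 'infra' → 15
ticket_id=604: age_days < 30 OR team <> 'infra' → 5
ticket_id=605: age_days < 30 OR team <> 'infra' → 15
ticket_id=606: age_days < 30 OR team <> 'infra' → 10
ticket_id=607: age_days < 30 OR team <> 'infra' → 10
ticket_id=608: age_days < 30 OR team <> 'infra' → 5
ticket_id=609: age_days < 30 OR team <> 'infra' → 20
ticket_id=610: age_days < 19 AND reopens = 3 → 30
ticket_id=611: age_days < 30 OR team <> 'infra' → 15
ticket_id=612: age_days < 30 OR team <> 'infra' → 20

10, 20, 0, 15, 5, 15, 10, 10, 5, 20, 30, 15, 20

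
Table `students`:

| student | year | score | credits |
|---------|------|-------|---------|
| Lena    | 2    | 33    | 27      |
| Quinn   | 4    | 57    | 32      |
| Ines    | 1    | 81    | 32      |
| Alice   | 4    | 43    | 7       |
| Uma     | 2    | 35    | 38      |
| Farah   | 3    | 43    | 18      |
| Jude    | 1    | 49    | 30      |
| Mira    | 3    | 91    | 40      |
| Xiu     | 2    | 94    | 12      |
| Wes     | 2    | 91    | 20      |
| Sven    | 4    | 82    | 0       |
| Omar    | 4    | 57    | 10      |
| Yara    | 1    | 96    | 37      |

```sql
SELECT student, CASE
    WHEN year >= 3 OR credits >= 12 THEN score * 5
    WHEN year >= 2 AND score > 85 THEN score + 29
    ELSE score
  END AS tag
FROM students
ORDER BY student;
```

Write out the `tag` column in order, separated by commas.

student=Alice: year >= 3 OR credits >= 12 → 215
student=Farah: year >= 3 OR credits >= 12 → 215
student=Ines: year >= 3 OR credits >= 12 → 405
student=Jude: year >= 3 OR credits >= 12 → 245
student=Lena: year >= 3 OR credits >= 12 → 165
student=Mira: year >= 3 OR credits >= 12 → 455
student=Omar: year >= 3 OR credits >= 12 → 285
student=Quinn: year >= 3 OR credits >= 12 → 285
student=Sven: year >= 3 OR credits >= 12 → 410
student=Uma: year >= 3 OR credits >= 12 → 175
student=Wes: year >= 3 OR credits >= 12 → 455
student=Xiu: year >= 3 OR credits >= 12 → 470
student=Yara: year >= 3 OR credits >= 12 → 480

215, 215, 405, 245, 165, 455, 285, 285, 410, 175, 455, 470, 480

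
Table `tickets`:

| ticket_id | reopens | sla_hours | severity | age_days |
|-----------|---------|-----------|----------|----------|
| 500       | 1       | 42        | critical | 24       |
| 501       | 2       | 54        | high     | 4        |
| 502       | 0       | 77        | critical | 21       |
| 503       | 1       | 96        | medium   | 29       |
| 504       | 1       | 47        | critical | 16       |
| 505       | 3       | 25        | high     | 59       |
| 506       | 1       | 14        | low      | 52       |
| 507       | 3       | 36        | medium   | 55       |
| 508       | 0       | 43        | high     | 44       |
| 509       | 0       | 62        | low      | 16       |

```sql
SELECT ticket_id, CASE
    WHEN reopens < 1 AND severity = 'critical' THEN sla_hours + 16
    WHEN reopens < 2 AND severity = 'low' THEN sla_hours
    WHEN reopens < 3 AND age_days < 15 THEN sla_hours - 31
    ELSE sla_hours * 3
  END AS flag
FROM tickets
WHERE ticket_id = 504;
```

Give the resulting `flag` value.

ticket_id = 504: reopens=1, sla_hours=47, severity=critical, age_days=16.
reopens < 1 AND severity = 'critical' → false
reopens < 2 AND severity = 'low' → false
reopens < 3 AND age_days < 15 → false
No prior WHEN matched → ELSE → 141

141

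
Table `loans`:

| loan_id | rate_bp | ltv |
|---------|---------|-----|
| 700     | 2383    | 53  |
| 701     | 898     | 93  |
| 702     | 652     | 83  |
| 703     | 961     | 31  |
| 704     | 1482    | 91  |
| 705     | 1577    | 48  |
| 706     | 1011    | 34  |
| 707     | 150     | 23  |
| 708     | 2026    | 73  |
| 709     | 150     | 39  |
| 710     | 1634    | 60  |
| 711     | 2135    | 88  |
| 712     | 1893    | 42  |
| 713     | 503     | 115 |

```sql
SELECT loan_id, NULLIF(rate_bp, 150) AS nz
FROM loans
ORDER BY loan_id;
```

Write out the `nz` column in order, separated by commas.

2383, 898, 652, 961, 1482, 1577, 1011, NULL, 2026, NULL, 1634, 2135, 1893, 503

loan_id=700: rate_bp=2383 vs 150: differ → 2383
loan_id=701: rate_bp=898 vs 150: differ → 898
loan_id=702: rate_bp=652 vs 150: differ → 652
loan_id=703: rate_bp=961 vs 150: differ → 961
loan_id=704: rate_bp=1482 vs 150: differ → 1482
loan_id=705: rate_bp=1577 vs 150: differ → 1577
loan_id=706: rate_bp=1011 vs 150: differ → 1011
loan_id=707: rate_bp=150 vs 150: equal → NULL
loan_id=708: rate_bp=2026 vs 150: differ → 2026
loan_id=709: rate_bp=150 vs 150: equal → NULL
loan_id=710: rate_bp=1634 vs 150: differ → 1634
loan_id=711: rate_bp=2135 vs 150: differ → 2135
loan_id=712: rate_bp=1893 vs 150: differ → 1893
loan_id=713: rate_bp=503 vs 150: differ → 503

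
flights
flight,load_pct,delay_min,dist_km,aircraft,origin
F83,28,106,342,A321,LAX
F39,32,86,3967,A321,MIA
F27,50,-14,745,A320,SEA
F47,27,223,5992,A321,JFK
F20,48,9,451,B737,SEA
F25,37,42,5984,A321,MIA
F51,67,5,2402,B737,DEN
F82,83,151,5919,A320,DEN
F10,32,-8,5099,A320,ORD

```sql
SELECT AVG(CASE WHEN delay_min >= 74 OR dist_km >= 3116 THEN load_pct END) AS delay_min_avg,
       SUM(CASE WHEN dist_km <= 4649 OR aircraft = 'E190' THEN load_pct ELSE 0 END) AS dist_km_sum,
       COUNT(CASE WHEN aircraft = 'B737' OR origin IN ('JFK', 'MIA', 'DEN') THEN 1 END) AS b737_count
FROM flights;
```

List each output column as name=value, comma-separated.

[delay_min_avg: delay_min >= 74 OR dist_km >= 3116]
flight=F83: ✓ → 28
flight=F39: ✓ → 32
flight=F27: ✗
flight=F47: ✓ → 27
flight=F20: ✗
flight=F25: ✓ → 37
flight=F51: ✗
flight=F82: ✓ → 83
flight=F10: ✓ → 32
delay_min_avg = (28 + 32 + 27 + 37 + 83 + 32) / 6 = 39.8333333333
—
[dist_km_sum: dist_km <= 4649 OR aircraft = 'E190']
flight=F83: ✓ → 28
flight=F39: ✓ → 32
flight=F27: ✓ → 50
flight=F47: ✗
flight=F20: ✓ → 48
flight=F25: ✗
flight=F51: ✓ → 67
flight=F82: ✗
flight=F10: ✗
dist_km_sum = 28 + 32 + 50 + 48 + 67 = 225
—
[b737_count: aircraft = 'B737' OR origin IN ('JFK', 'MIA', 'DEN')]
flight=F83: ✗
flight=F39: ✓ → 1
flight=F27: ✗
flight=F47: ✓ → 1
flight=F20: ✓ → 1
flight=F25: ✓ → 1
flight=F51: ✓ → 1
flight=F82: ✓ → 1
flight=F10: ✗
b737_count = COUNT(1, 1, 1, 1, 1, 1) = 6

delay_min_avg=39.8333333333, dist_km_sum=225, b737_count=6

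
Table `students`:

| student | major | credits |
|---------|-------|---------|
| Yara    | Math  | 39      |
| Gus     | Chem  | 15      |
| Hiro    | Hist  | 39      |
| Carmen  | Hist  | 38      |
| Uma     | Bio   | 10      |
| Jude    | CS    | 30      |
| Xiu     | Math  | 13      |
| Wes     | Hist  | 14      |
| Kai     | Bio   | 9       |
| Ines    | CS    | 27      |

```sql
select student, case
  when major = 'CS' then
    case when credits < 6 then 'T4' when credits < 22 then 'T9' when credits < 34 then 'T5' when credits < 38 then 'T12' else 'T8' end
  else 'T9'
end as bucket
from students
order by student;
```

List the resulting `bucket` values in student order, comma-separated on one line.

T9, T9, T9, T5, T5, T9, T9, T9, T9, T9

student=Carmen: major='Hist' → outer ELSE → T9
student=Gus: major='Chem' → outer ELSE → T9
student=Hiro: major='Hist' → outer ELSE → T9
student=Ines: major='CS' → inner[credits < 34] → T5
student=Jude: major='CS' → inner[credits < 34] → T5
student=Kai: major='Bio' → outer ELSE → T9
student=Uma: major='Bio' → outer ELSE → T9
student=Wes: major='Hist' → outer ELSE → T9
student=Xiu: major='Math' → outer ELSE → T9
student=Yara: major='Math' → outer ELSE → T9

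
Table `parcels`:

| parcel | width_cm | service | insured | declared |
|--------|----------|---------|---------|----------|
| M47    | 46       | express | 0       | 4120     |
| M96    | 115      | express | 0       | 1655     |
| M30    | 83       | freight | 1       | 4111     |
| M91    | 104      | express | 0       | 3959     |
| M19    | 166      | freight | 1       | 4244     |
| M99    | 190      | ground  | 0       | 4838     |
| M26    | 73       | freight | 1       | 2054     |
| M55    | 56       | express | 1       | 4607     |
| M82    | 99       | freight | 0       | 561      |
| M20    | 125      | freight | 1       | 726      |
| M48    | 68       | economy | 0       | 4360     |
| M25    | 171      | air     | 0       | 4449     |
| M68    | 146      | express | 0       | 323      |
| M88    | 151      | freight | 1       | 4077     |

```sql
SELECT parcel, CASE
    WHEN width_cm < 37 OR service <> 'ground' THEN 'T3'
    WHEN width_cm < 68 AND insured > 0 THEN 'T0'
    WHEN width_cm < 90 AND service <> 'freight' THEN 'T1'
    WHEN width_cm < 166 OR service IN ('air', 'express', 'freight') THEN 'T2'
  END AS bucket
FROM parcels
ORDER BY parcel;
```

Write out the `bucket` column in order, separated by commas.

T3, T3, T3, T3, T3, T3, T3, T3, T3, T3, T3, T3, T3, NULL

parcel=M19: width_cm < 37 OR service <> 'ground' → T3
parcel=M20: width_cm < 37 OR service <> 'ground' → T3
parcel=M25: width_cm < 37 OR service <> 'ground' → T3
parcel=M26: width_cm < 37 OR service <> 'ground' → T3
parcel=M30: width_cm < 37 OR service <> 'ground' → T3
parcel=M47: width_cm < 37 OR service <> 'ground' → T3
parcel=M48: width_cm < 37 OR service <> 'ground' → T3
parcel=M55: width_cm < 37 OR service <> 'ground' → T3
parcel=M68: width_cm < 37 OR service <> 'ground' → T3
parcel=M82: width_cm < 37 OR service <> 'ground' → T3
parcel=M88: width_cm < 37 OR service <> 'ground' → T3
parcel=M91: width_cm < 37 OR service <> 'ground' → T3
parcel=M96: width_cm < 37 OR service <> 'ground' → T3
parcel=M99: (no match → NULL) → NULL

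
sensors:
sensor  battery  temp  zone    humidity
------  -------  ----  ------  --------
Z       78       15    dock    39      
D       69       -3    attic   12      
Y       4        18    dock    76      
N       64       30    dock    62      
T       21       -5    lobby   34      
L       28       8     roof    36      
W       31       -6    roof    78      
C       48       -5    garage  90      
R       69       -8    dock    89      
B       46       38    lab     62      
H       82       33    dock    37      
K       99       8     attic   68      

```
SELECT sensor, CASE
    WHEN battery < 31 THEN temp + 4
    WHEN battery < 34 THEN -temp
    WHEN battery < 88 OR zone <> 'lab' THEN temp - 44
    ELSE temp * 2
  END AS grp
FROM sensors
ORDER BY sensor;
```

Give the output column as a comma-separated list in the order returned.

-6, -49, -47, -11, -36, 12, -14, -52, -1, 6, 22, -29

sensor=B: battery < 88 OR zone <> 'lab' → -6
sensor=C: battery < 88 OR zone <> 'lab' → -49
sensor=D: battery < 88 OR zone <> 'lab' → -47
sensor=H: battery < 88 OR zone <> 'lab' → -11
sensor=K: battery < 88 OR zone <> 'lab' → -36
sensor=L: battery < 31 → 12
sensor=N: battery < 88 OR zone <> 'lab' → -14
sensor=R: battery < 88 OR zone <> 'lab' → -52
sensor=T: battery < 31 → -1
sensor=W: battery < 34 → 6
sensor=Y: battery < 31 → 22
sensor=Z: battery < 88 OR zone <> 'lab' → -29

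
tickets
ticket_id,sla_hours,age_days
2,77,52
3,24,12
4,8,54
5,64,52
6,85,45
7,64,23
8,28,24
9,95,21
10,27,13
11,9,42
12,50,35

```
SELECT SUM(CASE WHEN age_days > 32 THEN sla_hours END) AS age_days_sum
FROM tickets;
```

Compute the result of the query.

ticket_id=2: ✓ → 77
ticket_id=3: ✗
ticket_id=4: ✓ → 8
ticket_id=5: ✓ → 64
ticket_id=6: ✓ → 85
ticket_id=7: ✗
ticket_id=8: ✗
ticket_id=9: ✗
ticket_id=10: ✗
ticket_id=11: ✓ → 9
ticket_id=12: ✓ → 50
age_days_sum = 77 + 8 + 64 + 85 + 9 + 50 = 293

293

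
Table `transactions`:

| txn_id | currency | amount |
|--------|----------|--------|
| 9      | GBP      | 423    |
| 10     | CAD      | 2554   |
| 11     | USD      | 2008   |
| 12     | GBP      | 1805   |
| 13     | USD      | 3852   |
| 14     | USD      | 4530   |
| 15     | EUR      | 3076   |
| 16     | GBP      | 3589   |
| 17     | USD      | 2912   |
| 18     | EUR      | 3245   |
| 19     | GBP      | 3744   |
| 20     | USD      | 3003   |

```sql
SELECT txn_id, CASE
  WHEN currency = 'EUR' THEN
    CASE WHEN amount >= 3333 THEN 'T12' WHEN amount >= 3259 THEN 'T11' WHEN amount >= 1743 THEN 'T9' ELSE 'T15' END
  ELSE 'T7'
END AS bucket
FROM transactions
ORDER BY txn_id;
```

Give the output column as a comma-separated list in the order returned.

T7, T7, T7, T7, T7, T7, T9, T7, T7, T9, T7, T7

txn_id=9: currency='GBP' → outer ELSE → T7
txn_id=10: currency='CAD' → outer ELSE → T7
txn_id=11: currency='USD' → outer ELSE → T7
txn_id=12: currency='GBP' → outer ELSE → T7
txn_id=13: currency='USD' → outer ELSE → T7
txn_id=14: currency='USD' → outer ELSE → T7
txn_id=15: currency='EUR' → inner[amount >= 1743] → T9
txn_id=16: currency='GBP' → outer ELSE → T7
txn_id=17: currency='USD' → outer ELSE → T7
txn_id=18: currency='EUR' → inner[amount >= 1743] → T9
txn_id=19: currency='GBP' → outer ELSE → T7
txn_id=20: currency='USD' → outer ELSE → T7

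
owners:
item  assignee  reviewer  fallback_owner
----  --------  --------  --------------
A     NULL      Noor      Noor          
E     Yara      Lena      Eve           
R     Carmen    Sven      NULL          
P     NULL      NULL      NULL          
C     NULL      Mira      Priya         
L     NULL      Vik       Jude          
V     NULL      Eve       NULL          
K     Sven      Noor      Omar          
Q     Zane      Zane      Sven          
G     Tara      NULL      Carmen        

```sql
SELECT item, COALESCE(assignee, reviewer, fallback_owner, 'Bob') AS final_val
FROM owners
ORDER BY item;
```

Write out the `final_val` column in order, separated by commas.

item=A: assignee=NULL, reviewer=Noor → Noor
item=C: assignee=NULL, reviewer=Mira → Mira
item=E: assignee=Yara → Yara
item=G: assignee=Tara → Tara
item=K: assignee=Sven → Sven
item=L: assignee=NULL, reviewer=Vik → Vik
item=P: assignee=NULL, reviewer=NULL, fallback_owner=NULL, → literal Bob → Bob
item=Q: assignee=Zane → Zane
item=R: assignee=Carmen → Carmen
item=V: assignee=NULL, reviewer=Eve → Eve

Noor, Mira, Yara, Tara, Sven, Vik, Bob, Zane, Carmen, Eve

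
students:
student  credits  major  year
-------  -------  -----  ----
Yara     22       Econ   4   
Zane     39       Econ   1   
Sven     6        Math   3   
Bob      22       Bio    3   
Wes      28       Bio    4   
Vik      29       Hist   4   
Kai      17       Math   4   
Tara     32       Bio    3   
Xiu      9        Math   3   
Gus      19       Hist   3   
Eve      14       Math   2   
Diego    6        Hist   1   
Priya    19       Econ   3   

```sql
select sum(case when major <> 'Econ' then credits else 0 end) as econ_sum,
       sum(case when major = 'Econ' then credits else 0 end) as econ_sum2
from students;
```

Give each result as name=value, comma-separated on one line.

[econ_sum: major <> 'Econ']
student=Yara: ✗
student=Zane: ✗
student=Sven: ✓ → 6
student=Bob: ✓ → 22
student=Wes: ✓ → 28
student=Vik: ✓ → 29
student=Kai: ✓ → 17
student=Tara: ✓ → 32
student=Xiu: ✓ → 9
student=Gus: ✓ → 19
student=Eve: ✓ → 14
student=Diego: ✓ → 6
student=Priya: ✗
econ_sum = 6 + 22 + 28 + 29 + 17 + 32 + 9 + 19 + 14 + 6 = 182
—
[econ_sum2: major = 'Econ']
student=Yara: ✓ → 22
student=Zane: ✓ → 39
student=Sven: ✗
student=Bob: ✗
student=Wes: ✗
student=Vik: ✗
student=Kai: ✗
student=Tara: ✗
student=Xiu: ✗
student=Gus: ✗
student=Eve: ✗
student=Diego: ✗
student=Priya: ✓ → 19
econ_sum2 = 22 + 39 + 19 = 80

econ_sum=182, econ_sum2=80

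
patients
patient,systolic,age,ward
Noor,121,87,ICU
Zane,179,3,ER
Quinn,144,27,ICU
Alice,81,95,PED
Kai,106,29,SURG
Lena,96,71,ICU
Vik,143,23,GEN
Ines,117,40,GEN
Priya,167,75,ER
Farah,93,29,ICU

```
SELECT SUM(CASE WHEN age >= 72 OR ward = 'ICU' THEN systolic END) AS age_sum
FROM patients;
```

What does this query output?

patient=Noor: ✓ → 121
patient=Zane: ✗
patient=Quinn: ✓ → 144
patient=Alice: ✓ → 81
patient=Kai: ✗
patient=Lena: ✓ → 96
patient=Vik: ✗
patient=Ines: ✗
patient=Priya: ✓ → 167
patient=Farah: ✓ → 93
age_sum = 121 + 144 + 81 + 96 + 167 + 93 = 702

702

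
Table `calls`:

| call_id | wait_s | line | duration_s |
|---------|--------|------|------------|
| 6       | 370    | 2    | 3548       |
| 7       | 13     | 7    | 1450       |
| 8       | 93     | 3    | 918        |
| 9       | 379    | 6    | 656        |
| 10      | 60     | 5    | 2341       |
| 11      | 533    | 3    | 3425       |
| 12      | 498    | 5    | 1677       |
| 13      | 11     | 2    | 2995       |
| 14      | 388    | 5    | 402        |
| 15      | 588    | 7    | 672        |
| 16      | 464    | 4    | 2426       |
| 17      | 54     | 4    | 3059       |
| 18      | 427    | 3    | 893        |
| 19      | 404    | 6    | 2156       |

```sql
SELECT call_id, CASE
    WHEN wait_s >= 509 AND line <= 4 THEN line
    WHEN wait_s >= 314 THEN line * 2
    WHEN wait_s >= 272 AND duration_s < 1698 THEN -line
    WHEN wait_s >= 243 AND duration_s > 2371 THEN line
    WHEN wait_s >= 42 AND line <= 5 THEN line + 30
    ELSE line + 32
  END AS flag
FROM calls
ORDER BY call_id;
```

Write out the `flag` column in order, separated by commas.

call_id=6: wait_s >= 314 → 4
call_id=7: ELSE → 39
call_id=8: wait_s >= 42 AND line <= 5 → 33
call_id=9: wait_s >= 314 → 12
call_id=10: wait_s >= 42 AND line <= 5 → 35
call_id=11: wait_s >= 509 AND line <= 4 → 3
call_id=12: wait_s >= 314 → 10
call_id=13: ELSE → 34
call_id=14: wait_s >= 314 → 10
call_id=15: wait_s >= 314 → 14
call_id=16: wait_s >= 314 → 8
call_id=17: wait_s >= 42 AND line <= 5 → 34
call_id=18: wait_s >= 314 → 6
call_id=19: wait_s >= 314 → 12

4, 39, 33, 12, 35, 3, 10, 34, 10, 14, 8, 34, 6, 12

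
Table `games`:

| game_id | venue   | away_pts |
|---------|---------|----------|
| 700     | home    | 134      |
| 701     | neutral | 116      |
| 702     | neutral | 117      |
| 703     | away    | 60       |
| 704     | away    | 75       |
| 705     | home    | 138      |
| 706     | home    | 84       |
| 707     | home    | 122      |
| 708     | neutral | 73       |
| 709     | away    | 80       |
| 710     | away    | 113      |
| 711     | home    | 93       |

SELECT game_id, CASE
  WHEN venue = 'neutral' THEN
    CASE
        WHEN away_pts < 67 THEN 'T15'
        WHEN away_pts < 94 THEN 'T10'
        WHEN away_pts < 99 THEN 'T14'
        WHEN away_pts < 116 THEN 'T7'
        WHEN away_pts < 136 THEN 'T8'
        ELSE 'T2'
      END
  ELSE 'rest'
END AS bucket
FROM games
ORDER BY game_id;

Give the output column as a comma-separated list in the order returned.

game_id=700: venue='home' → outer ELSE → rest
game_id=701: venue='neutral' → inner[away_pts < 136] → T8
game_id=702: venue='neutral' → inner[away_pts < 136] → T8
game_id=703: venue='away' → outer ELSE → rest
game_id=704: venue='away' → outer ELSE → rest
game_id=705: venue='home' → outer ELSE → rest
game_id=706: venue='home' → outer ELSE → rest
game_id=707: venue='home' → outer ELSE → rest
game_id=708: venue='neutral' → inner[away_pts < 94] → T10
game_id=709: venue='away' → outer ELSE → rest
game_id=710: venue='away' → outer ELSE → rest
game_id=711: venue='home' → outer ELSE → rest

rest, T8, T8, rest, rest, rest, rest, rest, T10, rest, rest, rest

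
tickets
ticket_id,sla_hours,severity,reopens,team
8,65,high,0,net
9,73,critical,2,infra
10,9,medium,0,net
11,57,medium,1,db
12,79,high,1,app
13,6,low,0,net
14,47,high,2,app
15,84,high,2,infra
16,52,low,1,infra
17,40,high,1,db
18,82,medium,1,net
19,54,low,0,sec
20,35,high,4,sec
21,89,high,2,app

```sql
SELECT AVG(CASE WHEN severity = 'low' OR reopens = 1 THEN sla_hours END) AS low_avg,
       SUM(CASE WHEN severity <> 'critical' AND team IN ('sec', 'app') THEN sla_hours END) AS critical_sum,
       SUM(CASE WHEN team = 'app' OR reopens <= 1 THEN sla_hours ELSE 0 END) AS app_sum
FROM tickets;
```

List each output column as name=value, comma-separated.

low_avg=52.8571428571, critical_sum=304, app_sum=580

[low_avg: severity = 'low' OR reopens = 1]
ticket_id=8: ✗
ticket_id=9: ✗
ticket_id=10: ✗
ticket_id=11: ✓ → 57
ticket_id=12: ✓ → 79
ticket_id=13: ✓ → 6
ticket_id=14: ✗
ticket_id=15: ✗
ticket_id=16: ✓ → 52
ticket_id=17: ✓ → 40
ticket_id=18: ✓ → 82
ticket_id=19: ✓ → 54
ticket_id=20: ✗
ticket_id=21: ✗
low_avg = (57 + 79 + 6 + 52 + 40 + 82 + 54) / 7 = 52.8571428571
—
[critical_sum: severity <> 'critical' AND team IN ('sec', 'app')]
ticket_id=8: ✗
ticket_id=9: ✗
ticket_id=10: ✗
ticket_id=11: ✗
ticket_id=12: ✓ → 79
ticket_id=13: ✗
ticket_id=14: ✓ → 47
ticket_id=15: ✗
ticket_id=16: ✗
ticket_id=17: ✗
ticket_id=18: ✗
ticket_id=19: ✓ → 54
ticket_id=20: ✓ → 35
ticket_id=21: ✓ → 89
critical_sum = 79 + 47 + 54 + 35 + 89 = 304
—
[app_sum: team = 'app' OR reopens <= 1]
ticket_id=8: ✓ → 65
ticket_id=9: ✗
ticket_id=10: ✓ → 9
ticket_id=11: ✓ → 57
ticket_id=12: ✓ → 79
ticket_id=13: ✓ → 6
ticket_id=14: ✓ → 47
ticket_id=15: ✗
ticket_id=16: ✓ → 52
ticket_id=17: ✓ → 40
ticket_id=18: ✓ → 82
ticket_id=19: ✓ → 54
ticket_id=20: ✗
ticket_id=21: ✓ → 89
app_sum = 65 + 9 + 57 + 79 + 6 + 47 + 52 + 40 + 82 + 54 + 89 = 580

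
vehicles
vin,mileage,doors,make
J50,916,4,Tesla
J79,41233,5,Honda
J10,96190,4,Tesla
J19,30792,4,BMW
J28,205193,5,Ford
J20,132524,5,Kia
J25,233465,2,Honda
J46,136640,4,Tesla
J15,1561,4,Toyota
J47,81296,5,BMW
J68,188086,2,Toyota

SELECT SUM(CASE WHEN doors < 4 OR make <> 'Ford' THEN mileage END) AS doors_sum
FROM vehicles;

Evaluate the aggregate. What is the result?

vin=J50: ✓ → 916
vin=J79: ✓ → 41233
vin=J10: ✓ → 96190
vin=J19: ✓ → 30792
vin=J28: ✗
vin=J20: ✓ → 132524
vin=J25: ✓ → 233465
vin=J46: ✓ → 136640
vin=J15: ✓ → 1561
vin=J47: ✓ → 81296
vin=J68: ✓ → 188086
doors_sum = 916 + 41233 + 96190 + 30792 + 132524 + 233465 + 136640 + 1561 + 81296 + 188086 = 942703

942703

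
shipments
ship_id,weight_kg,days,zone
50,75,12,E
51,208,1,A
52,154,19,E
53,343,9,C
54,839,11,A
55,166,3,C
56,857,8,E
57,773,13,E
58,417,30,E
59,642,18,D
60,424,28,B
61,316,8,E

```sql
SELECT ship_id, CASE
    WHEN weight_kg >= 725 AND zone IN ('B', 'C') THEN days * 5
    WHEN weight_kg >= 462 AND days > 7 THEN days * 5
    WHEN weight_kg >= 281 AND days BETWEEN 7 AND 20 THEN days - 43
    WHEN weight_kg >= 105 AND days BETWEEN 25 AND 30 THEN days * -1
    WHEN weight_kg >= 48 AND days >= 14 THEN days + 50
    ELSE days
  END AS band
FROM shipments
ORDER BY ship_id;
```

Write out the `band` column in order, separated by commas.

ship_id=50: ELSE → 12
ship_id=51: ELSE → 1
ship_id=52: weight_kg >= 48 AND days >= 14 → 69
ship_id=53: weight_kg >= 281 AND days BETWEEN 7 AND 20 → -34
ship_id=54: weight_kg >= 462 AND days > 7 → 55
ship_id=55: ELSE → 3
ship_id=56: weight_kg >= 462 AND days > 7 → 40
ship_id=57: weight_kg >= 462 AND days > 7 → 65
ship_id=58: weight_kg >= 105 AND days BETWEEN 25 AND 30 → -30
ship_id=59: weight_kg >= 462 AND days > 7 → 90
ship_id=60: weight_kg >= 105 AND days BETWEEN 25 AND 30 → -28
ship_id=61: weight_kg >= 281 AND days BETWEEN 7 AND 20 → -35

12, 1, 69, -34, 55, 3, 40, 65, -30, 90, -28, -35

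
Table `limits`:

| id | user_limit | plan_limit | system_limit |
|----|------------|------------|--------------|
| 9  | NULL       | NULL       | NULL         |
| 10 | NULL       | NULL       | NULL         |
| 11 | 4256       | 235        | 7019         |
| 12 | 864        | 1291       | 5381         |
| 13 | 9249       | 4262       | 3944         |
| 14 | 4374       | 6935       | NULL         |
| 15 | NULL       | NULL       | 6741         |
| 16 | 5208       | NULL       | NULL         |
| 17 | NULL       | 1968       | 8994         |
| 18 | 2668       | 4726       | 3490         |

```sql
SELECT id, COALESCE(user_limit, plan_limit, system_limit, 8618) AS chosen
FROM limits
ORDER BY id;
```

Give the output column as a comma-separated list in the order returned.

id=9: user_limit=NULL, plan_limit=NULL, system_limit=NULL, → literal 8618 → 8618
id=10: user_limit=NULL, plan_limit=NULL, system_limit=NULL, → literal 8618 → 8618
id=11: user_limit=4256 → 4256
id=12: user_limit=864 → 864
id=13: user_limit=9249 → 9249
id=14: user_limit=4374 → 4374
id=15: user_limit=NULL, plan_limit=NULL, system_limit=6741 → 6741
id=16: user_limit=5208 → 5208
id=17: user_limit=NULL, plan_limit=1968 → 1968
id=18: user_limit=2668 → 2668

8618, 8618, 4256, 864, 9249, 4374, 6741, 5208, 1968, 2668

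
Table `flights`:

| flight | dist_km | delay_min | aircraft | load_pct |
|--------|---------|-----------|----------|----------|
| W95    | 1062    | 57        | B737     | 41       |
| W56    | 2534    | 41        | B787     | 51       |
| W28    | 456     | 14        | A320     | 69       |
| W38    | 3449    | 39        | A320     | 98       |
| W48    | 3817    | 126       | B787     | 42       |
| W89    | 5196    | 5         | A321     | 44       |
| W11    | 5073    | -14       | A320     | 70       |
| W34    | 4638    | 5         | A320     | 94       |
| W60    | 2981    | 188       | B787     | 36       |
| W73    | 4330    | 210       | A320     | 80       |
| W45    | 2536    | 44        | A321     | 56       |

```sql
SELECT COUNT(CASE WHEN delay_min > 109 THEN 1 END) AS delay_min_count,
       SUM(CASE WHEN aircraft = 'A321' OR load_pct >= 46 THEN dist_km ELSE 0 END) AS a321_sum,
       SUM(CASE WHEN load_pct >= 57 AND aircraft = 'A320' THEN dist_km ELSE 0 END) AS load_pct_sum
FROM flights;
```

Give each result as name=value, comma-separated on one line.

delay_min_count=3, a321_sum=28212, load_pct_sum=17946

[delay_min_count: delay_min > 109]
flight=W95: ✗
flight=W56: ✗
flight=W28: ✗
flight=W38: ✗
flight=W48: ✓ → 1
flight=W89: ✗
flight=W11: ✗
flight=W34: ✗
flight=W60: ✓ → 1
flight=W73: ✓ → 1
flight=W45: ✗
delay_min_count = COUNT(1, 1, 1) = 3
—
[a321_sum: aircraft = 'A321' OR load_pct >= 46]
flight=W95: ✗
flight=W56: ✓ → 2534
flight=W28: ✓ → 456
flight=W38: ✓ → 3449
flight=W48: ✗
flight=W89: ✓ → 5196
flight=W11: ✓ → 5073
flight=W34: ✓ → 4638
flight=W60: ✗
flight=W73: ✓ → 4330
flight=W45: ✓ → 2536
a321_sum = 2534 + 456 + 3449 + 5196 + 5073 + 4638 + 4330 + 2536 = 28212
—
[load_pct_sum: load_pct >= 57 AND aircraft = 'A320']
flight=W95: ✗
flight=W56: ✗
flight=W28: ✓ → 456
flight=W38: ✓ → 3449
flight=W48: ✗
flight=W89: ✗
flight=W11: ✓ → 5073
flight=W34: ✓ → 4638
flight=W60: ✗
flight=W73: ✓ → 4330
flight=W45: ✗
load_pct_sum = 456 + 3449 + 5073 + 4638 + 4330 = 17946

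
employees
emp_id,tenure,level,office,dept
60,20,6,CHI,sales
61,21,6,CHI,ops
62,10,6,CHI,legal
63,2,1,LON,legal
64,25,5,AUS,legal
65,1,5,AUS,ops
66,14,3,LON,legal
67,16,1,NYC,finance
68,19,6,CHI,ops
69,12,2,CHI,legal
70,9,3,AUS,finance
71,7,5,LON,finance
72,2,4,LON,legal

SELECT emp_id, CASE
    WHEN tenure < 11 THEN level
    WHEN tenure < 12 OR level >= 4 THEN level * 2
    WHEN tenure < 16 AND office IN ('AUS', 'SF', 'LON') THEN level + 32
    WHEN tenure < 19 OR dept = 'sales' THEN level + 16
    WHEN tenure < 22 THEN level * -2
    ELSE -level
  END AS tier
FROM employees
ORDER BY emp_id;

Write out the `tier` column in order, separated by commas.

12, 12, 6, 1, 10, 5, 35, 17, 12, 18, 3, 5, 4

emp_id=60: tenure < 12 OR level >= 4 → 12
emp_id=61: tenure < 12 OR level >= 4 → 12
emp_id=62: tenure < 11 → 6
emp_id=63: tenure < 11 → 1
emp_id=64: tenure < 12 OR level >= 4 → 10
emp_id=65: tenure < 11 → 5
emp_id=66: tenure < 16 AND office IN ('AUS', 'SF', 'LON') → 35
emp_id=67: tenure < 19 OR dept = 'sales' → 17
emp_id=68: tenure < 12 OR level >= 4 → 12
emp_id=69: tenure < 19 OR dept = 'sales' → 18
emp_id=70: tenure < 11 → 3
emp_id=71: tenure < 11 → 5
emp_id=72: tenure < 11 → 4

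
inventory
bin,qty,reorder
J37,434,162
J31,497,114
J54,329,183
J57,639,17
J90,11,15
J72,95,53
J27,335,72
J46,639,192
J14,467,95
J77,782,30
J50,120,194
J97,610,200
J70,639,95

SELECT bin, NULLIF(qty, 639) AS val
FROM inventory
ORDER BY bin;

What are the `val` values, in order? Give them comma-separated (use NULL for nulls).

bin=J14: qty=467 vs 639: differ → 467
bin=J27: qty=335 vs 639: differ → 335
bin=J31: qty=497 vs 639: differ → 497
bin=J37: qty=434 vs 639: differ → 434
bin=J46: qty=639 vs 639: equal → NULL
bin=J50: qty=120 vs 639: differ → 120
bin=J54: qty=329 vs 639: differ → 329
bin=J57: qty=639 vs 639: equal → NULL
bin=J70: qty=639 vs 639: equal → NULL
bin=J72: qty=95 vs 639: differ → 95
bin=J77: qty=782 vs 639: differ → 782
bin=J90: qty=11 vs 639: differ → 11
bin=J97: qty=610 vs 639: differ → 610

467, 335, 497, 434, NULL, 120, 329, NULL, NULL, 95, 782, 11, 610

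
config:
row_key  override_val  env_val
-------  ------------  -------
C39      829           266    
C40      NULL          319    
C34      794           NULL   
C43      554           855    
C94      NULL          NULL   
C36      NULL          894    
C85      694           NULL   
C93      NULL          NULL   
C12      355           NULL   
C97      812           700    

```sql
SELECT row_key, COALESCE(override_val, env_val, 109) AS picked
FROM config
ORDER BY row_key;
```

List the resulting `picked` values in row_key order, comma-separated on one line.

355, 794, 894, 829, 319, 554, 694, 109, 109, 812

row_key=C12: override_val=355 → 355
row_key=C34: override_val=794 → 794
row_key=C36: override_val=NULL, env_val=894 → 894
row_key=C39: override_val=829 → 829
row_key=C40: override_val=NULL, env_val=319 → 319
row_key=C43: override_val=554 → 554
row_key=C85: override_val=694 → 694
row_key=C93: override_val=NULL, env_val=NULL, → literal 109 → 109
row_key=C94: override_val=NULL, env_val=NULL, → literal 109 → 109
row_key=C97: override_val=812 → 812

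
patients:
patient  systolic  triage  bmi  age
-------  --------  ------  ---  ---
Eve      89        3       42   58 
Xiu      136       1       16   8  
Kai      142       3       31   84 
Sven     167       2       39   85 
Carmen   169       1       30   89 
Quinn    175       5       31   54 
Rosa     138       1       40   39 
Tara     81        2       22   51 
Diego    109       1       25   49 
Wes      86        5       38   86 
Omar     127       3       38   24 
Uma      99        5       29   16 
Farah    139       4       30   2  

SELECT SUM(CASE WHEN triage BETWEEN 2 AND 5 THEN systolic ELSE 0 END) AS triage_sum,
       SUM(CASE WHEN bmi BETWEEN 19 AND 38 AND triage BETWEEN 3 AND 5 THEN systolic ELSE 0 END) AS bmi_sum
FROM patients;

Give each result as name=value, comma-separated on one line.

[triage_sum: triage BETWEEN 2 AND 5]
patient=Eve: ✓ → 89
patient=Xiu: ✗
patient=Kai: ✓ → 142
patient=Sven: ✓ → 167
patient=Carmen: ✗
patient=Quinn: ✓ → 175
patient=Rosa: ✗
patient=Tara: ✓ → 81
patient=Diego: ✗
patient=Wes: ✓ → 86
patient=Omar: ✓ → 127
patient=Uma: ✓ → 99
patient=Farah: ✓ → 139
triage_sum = 89 + 142 + 167 + 175 + 81 + 86 + 127 + 99 + 139 = 1105
—
[bmi_sum: bmi BETWEEN 19 AND 38 AND triage BETWEEN 3 AND 5]
patient=Eve: ✗
patient=Xiu: ✗
patient=Kai: ✓ → 142
patient=Sven: ✗
patient=Carmen: ✗
patient=Quinn: ✓ → 175
patient=Rosa: ✗
patient=Tara: ✗
patient=Diego: ✗
patient=Wes: ✓ → 86
patient=Omar: ✓ → 127
patient=Uma: ✓ → 99
patient=Farah: ✓ → 139
bmi_sum = 142 + 175 + 86 + 127 + 99 + 139 = 768

triage_sum=1105, bmi_sum=768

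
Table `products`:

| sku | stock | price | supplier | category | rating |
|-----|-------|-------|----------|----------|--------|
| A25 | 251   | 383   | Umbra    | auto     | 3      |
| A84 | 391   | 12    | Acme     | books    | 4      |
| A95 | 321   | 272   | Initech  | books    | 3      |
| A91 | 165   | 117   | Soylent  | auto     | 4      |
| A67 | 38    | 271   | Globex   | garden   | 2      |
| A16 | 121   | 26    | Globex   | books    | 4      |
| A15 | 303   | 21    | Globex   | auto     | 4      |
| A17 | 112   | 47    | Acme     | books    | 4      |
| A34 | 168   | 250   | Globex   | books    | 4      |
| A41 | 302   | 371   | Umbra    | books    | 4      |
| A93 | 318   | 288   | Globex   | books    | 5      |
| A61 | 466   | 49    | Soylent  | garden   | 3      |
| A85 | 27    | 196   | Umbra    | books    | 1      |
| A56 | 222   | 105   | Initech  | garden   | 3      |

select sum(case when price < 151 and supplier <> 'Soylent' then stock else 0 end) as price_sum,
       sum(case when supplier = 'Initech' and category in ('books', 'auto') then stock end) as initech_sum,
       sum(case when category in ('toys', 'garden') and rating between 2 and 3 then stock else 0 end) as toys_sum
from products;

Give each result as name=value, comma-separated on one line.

[price_sum: price < 151 and supplier <> 'Soylent']
sku=A25: ✗
sku=A84: ✓ → 391
sku=A95: ✗
sku=A91: ✗
sku=A67: ✗
sku=A16: ✓ → 121
sku=A15: ✓ → 303
sku=A17: ✓ → 112
sku=A34: ✗
sku=A41: ✗
sku=A93: ✗
sku=A61: ✗
sku=A85: ✗
sku=A56: ✓ → 222
price_sum = 391 + 121 + 303 + 112 + 222 = 1149
—
[initech_sum: supplier = 'Initech' and category in ('books', 'auto')]
sku=A25: ✗
sku=A84: ✗
sku=A95: ✓ → 321
sku=A91: ✗
sku=A67: ✗
sku=A16: ✗
sku=A15: ✗
sku=A17: ✗
sku=A34: ✗
sku=A41: ✗
sku=A93: ✗
sku=A61: ✗
sku=A85: ✗
sku=A56: ✗
initech_sum = 321
—
[toys_sum: category in ('toys', 'garden') and rating between 2 and 3]
sku=A25: ✗
sku=A84: ✗
sku=A95: ✗
sku=A91: ✗
sku=A67: ✓ → 38
sku=A16: ✗
sku=A15: ✗
sku=A17: ✗
sku=A34: ✗
sku=A41: ✗
sku=A93: ✗
sku=A61: ✓ → 466
sku=A85: ✗
sku=A56: ✓ → 222
toys_sum = 38 + 466 + 222 = 726

price_sum=1149, initech_sum=321, toys_sum=726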